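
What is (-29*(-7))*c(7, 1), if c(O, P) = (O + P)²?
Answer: 12992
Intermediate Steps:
(-29*(-7))*c(7, 1) = (-29*(-7))*(7 + 1)² = 203*8² = 203*64 = 12992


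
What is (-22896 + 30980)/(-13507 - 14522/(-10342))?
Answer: -10450591/17459359 ≈ -0.59857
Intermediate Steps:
(-22896 + 30980)/(-13507 - 14522/(-10342)) = 8084/(-13507 - 14522*(-1/10342)) = 8084/(-13507 + 7261/5171) = 8084/(-69837436/5171) = 8084*(-5171/69837436) = -10450591/17459359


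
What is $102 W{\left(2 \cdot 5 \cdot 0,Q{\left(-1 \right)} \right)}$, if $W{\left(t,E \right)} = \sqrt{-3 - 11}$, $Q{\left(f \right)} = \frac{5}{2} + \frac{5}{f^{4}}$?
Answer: $102 i \sqrt{14} \approx 381.65 i$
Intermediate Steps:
$Q{\left(f \right)} = \frac{5}{2} + \frac{5}{f^{4}}$ ($Q{\left(f \right)} = 5 \cdot \frac{1}{2} + \frac{5}{f^{4}} = \frac{5}{2} + \frac{5}{f^{4}}$)
$W{\left(t,E \right)} = i \sqrt{14}$ ($W{\left(t,E \right)} = \sqrt{-14} = i \sqrt{14}$)
$102 W{\left(2 \cdot 5 \cdot 0,Q{\left(-1 \right)} \right)} = 102 i \sqrt{14}$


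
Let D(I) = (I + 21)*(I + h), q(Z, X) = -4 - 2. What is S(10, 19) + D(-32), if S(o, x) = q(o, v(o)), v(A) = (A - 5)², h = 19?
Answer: 137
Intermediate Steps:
v(A) = (-5 + A)²
q(Z, X) = -6
S(o, x) = -6
D(I) = (19 + I)*(21 + I) (D(I) = (I + 21)*(I + 19) = (21 + I)*(19 + I) = (19 + I)*(21 + I))
S(10, 19) + D(-32) = -6 + (399 + (-32)² + 40*(-32)) = -6 + (399 + 1024 - 1280) = -6 + 143 = 137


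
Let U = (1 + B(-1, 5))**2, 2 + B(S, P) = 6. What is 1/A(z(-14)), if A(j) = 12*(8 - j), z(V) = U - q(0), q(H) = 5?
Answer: -1/144 ≈ -0.0069444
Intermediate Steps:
B(S, P) = 4 (B(S, P) = -2 + 6 = 4)
U = 25 (U = (1 + 4)**2 = 5**2 = 25)
z(V) = 20 (z(V) = 25 - 1*5 = 25 - 5 = 20)
A(j) = 96 - 12*j
1/A(z(-14)) = 1/(96 - 12*20) = 1/(96 - 240) = 1/(-144) = -1/144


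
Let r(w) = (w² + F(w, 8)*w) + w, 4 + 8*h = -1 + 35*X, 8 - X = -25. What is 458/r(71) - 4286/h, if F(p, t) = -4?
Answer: -41253941/1388050 ≈ -29.721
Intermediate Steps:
X = 33 (X = 8 - 1*(-25) = 8 + 25 = 33)
h = 575/4 (h = -½ + (-1 + 35*33)/8 = -½ + (-1 + 1155)/8 = -½ + (⅛)*1154 = -½ + 577/4 = 575/4 ≈ 143.75)
r(w) = w² - 3*w (r(w) = (w² - 4*w) + w = w² - 3*w)
458/r(71) - 4286/h = 458/((71*(-3 + 71))) - 4286/575/4 = 458/((71*68)) - 4286*4/575 = 458/4828 - 17144/575 = 458*(1/4828) - 17144/575 = 229/2414 - 17144/575 = -41253941/1388050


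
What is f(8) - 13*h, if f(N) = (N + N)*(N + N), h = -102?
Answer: 1582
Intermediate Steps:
f(N) = 4*N² (f(N) = (2*N)*(2*N) = 4*N²)
f(8) - 13*h = 4*8² - 13*(-102) = 4*64 + 1326 = 256 + 1326 = 1582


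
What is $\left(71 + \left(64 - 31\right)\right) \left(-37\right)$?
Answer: $-3848$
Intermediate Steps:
$\left(71 + \left(64 - 31\right)\right) \left(-37\right) = \left(71 + 33\right) \left(-37\right) = 104 \left(-37\right) = -3848$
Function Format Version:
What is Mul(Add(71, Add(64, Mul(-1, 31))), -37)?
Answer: -3848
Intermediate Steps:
Mul(Add(71, Add(64, Mul(-1, 31))), -37) = Mul(Add(71, Add(64, -31)), -37) = Mul(Add(71, 33), -37) = Mul(104, -37) = -3848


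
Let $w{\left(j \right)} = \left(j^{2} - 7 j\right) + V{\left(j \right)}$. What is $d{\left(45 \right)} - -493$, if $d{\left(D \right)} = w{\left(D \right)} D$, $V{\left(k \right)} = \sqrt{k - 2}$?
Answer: $77443 + 45 \sqrt{43} \approx 77738.0$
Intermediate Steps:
$V{\left(k \right)} = \sqrt{-2 + k}$
$w{\left(j \right)} = j^{2} + \sqrt{-2 + j} - 7 j$ ($w{\left(j \right)} = \left(j^{2} - 7 j\right) + \sqrt{-2 + j} = j^{2} + \sqrt{-2 + j} - 7 j$)
$d{\left(D \right)} = D \left(D^{2} + \sqrt{-2 + D} - 7 D\right)$ ($d{\left(D \right)} = \left(D^{2} + \sqrt{-2 + D} - 7 D\right) D = D \left(D^{2} + \sqrt{-2 + D} - 7 D\right)$)
$d{\left(45 \right)} - -493 = 45 \left(45^{2} + \sqrt{-2 + 45} - 315\right) - -493 = 45 \left(2025 + \sqrt{43} - 315\right) + 493 = 45 \left(1710 + \sqrt{43}\right) + 493 = \left(76950 + 45 \sqrt{43}\right) + 493 = 77443 + 45 \sqrt{43}$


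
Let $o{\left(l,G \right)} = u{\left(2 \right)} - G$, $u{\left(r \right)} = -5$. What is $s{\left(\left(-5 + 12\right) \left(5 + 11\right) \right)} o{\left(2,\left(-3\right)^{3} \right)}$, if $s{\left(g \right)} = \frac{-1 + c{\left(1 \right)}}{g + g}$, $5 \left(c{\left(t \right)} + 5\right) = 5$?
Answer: $- \frac{55}{112} \approx -0.49107$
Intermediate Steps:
$c{\left(t \right)} = -4$ ($c{\left(t \right)} = -5 + \frac{1}{5} \cdot 5 = -5 + 1 = -4$)
$o{\left(l,G \right)} = -5 - G$
$s{\left(g \right)} = - \frac{5}{2 g}$ ($s{\left(g \right)} = \frac{-1 - 4}{g + g} = - \frac{5}{2 g}$)
$s{\left(\left(-5 + 12\right) \left(5 + 11\right) \right)} o{\left(2,\left(-3\right)^{3} \right)} = - \frac{5}{2 \left(-5 + 12\right) \left(5 + 11\right)} \left(-5 - \left(-3\right)^{3}\right) = - \frac{5}{2 \cdot 7 \cdot 16} \left(-5 - -27\right) = - \frac{5}{2 \cdot 112} \left(-5 + 27\right) = \left(- \frac{5}{2}\right) \frac{1}{112} \cdot 22 = \left(- \frac{5}{224}\right) 22 = - \frac{55}{112}$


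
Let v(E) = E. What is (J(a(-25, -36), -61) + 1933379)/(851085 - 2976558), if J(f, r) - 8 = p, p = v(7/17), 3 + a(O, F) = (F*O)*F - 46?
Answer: -10955862/12044347 ≈ -0.90963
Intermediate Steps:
a(O, F) = -49 + O*F² (a(O, F) = -3 + ((F*O)*F - 46) = -3 + (O*F² - 46) = -3 + (-46 + O*F²) = -49 + O*F²)
p = 7/17 ≈ 0.41176
J(f, r) = 143/17 (J(f, r) = 8 + 7/17 = 143/17)
(J(a(-25, -36), -61) + 1933379)/(851085 - 2976558) = (143/17 + 1933379)/(851085 - 2976558) = (32867586/17)/(-2125473) = (32867586/17)*(-1/2125473) = -10955862/12044347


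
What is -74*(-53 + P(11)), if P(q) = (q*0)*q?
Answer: 3922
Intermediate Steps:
P(q) = 0 (P(q) = 0*q = 0)
-74*(-53 + P(11)) = -74*(-53 + 0) = -74*(-53) = 3922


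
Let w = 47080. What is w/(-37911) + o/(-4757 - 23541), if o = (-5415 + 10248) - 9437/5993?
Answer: -4540997997986/3214661614827 ≈ -1.4126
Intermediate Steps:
o = 28954732/5993 (o = 4833 - 9437*1/5993 = 4833 - 9437/5993 = 28954732/5993 ≈ 4831.4)
w/(-37911) + o/(-4757 - 23541) = 47080/(-37911) + 28954732/(5993*(-4757 - 23541)) = 47080*(-1/37911) + (28954732/5993)/(-28298) = -47080/37911 + (28954732/5993)*(-1/28298) = -47080/37911 - 14477366/84794957 = -4540997997986/3214661614827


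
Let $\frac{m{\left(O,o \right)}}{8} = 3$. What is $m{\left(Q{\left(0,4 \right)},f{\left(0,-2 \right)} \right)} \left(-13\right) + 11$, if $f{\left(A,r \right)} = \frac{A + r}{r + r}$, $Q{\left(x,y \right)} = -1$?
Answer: $-301$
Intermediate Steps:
$f{\left(A,r \right)} = \frac{A + r}{2 r}$
$m{\left(O,o \right)} = 24$ ($m{\left(O,o \right)} = 8 \cdot 3 = 24$)
$m{\left(Q{\left(0,4 \right)},f{\left(0,-2 \right)} \right)} \left(-13\right) + 11 = 24 \left(-13\right) + 11 = -312 + 11 = -301$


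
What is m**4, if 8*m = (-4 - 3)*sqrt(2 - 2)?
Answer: 0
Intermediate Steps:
m = 0 (m = ((-4 - 3)*sqrt(2 - 2))/8 = (-7*sqrt(0))/8 = (-7*0)/8 = (1/8)*0 = 0)
m**4 = 0**4 = 0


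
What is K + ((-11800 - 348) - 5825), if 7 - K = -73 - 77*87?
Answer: -11194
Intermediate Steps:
K = 6779 (K = 7 - (-73 - 77*87) = 7 - (-73 - 6699) = 7 - 1*(-6772) = 7 + 6772 = 6779)
K + ((-11800 - 348) - 5825) = 6779 + ((-11800 - 348) - 5825) = 6779 + (-12148 - 5825) = 6779 - 17973 = -11194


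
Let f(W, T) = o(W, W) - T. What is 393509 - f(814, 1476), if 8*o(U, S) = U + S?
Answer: 789563/2 ≈ 3.9478e+5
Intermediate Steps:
o(U, S) = S/8 + U/8 (o(U, S) = (U + S)/8 = (S + U)/8 = S/8 + U/8)
f(W, T) = -T + W/4 (f(W, T) = (W/8 + W/8) - T = W/4 - T = -T + W/4)
393509 - f(814, 1476) = 393509 - (-1*1476 + (1/4)*814) = 393509 - (-1476 + 407/2) = 393509 - 1*(-2545/2) = 393509 + 2545/2 = 789563/2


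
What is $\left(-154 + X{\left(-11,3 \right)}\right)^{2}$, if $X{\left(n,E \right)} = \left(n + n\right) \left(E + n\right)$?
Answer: $484$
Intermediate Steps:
$X{\left(n,E \right)} = 2 n \left(E + n\right)$
$\left(-154 + X{\left(-11,3 \right)}\right)^{2} = \left(-154 + 2 \left(-11\right) \left(3 - 11\right)\right)^{2} = \left(-154 + 2 \left(-11\right) \left(-8\right)\right)^{2} = \left(-154 + 176\right)^{2} = 22^{2} = 484$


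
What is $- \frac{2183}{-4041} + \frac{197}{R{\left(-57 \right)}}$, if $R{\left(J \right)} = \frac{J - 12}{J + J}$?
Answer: $\frac{30301135}{92943} \approx 326.02$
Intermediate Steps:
$R{\left(J \right)} = \frac{-12 + J}{2 J}$
$- \frac{2183}{-4041} + \frac{197}{R{\left(-57 \right)}} = - \frac{2183}{-4041} + \frac{197}{\frac{1}{2} \frac{1}{-57} \left(-12 - 57\right)} = \left(-2183\right) \left(- \frac{1}{4041}\right) + \frac{197}{\frac{1}{2} \left(- \frac{1}{57}\right) \left(-69\right)} = \frac{2183}{4041} + \frac{197}{\frac{23}{38}} = \frac{2183}{4041} + 197 \cdot \frac{38}{23} = \frac{2183}{4041} + \frac{7486}{23} = \frac{30301135}{92943}$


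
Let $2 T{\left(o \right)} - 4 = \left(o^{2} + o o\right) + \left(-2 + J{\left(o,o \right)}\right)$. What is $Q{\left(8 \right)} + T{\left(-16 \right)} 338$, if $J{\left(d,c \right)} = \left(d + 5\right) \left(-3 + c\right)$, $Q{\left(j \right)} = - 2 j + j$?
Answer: $122179$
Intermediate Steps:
$Q{\left(j \right)} = - j$
$J{\left(d,c \right)} = \left(-3 + c\right) \left(5 + d\right)$ ($J{\left(d,c \right)} = \left(5 + d\right) \left(-3 + c\right) = \left(-3 + c\right) \left(5 + d\right)$)
$T{\left(o \right)} = - \frac{13}{2} + o + \frac{3 o^{2}}{2}$ ($T{\left(o \right)} = 2 + \frac{\left(o^{2} + o o\right) - \left(17 - 2 o - o o\right)}{2} = 2 + \frac{\left(o^{2} + o^{2}\right) - \left(17 - o^{2} - 2 o\right)}{2} = 2 + \frac{2 o^{2} - \left(17 - o^{2} - 2 o\right)}{2} = 2 + \frac{2 o^{2} + \left(-17 + o^{2} + 2 o\right)}{2} = 2 + \frac{-17 + 2 o + 3 o^{2}}{2} = 2 + \left(- \frac{17}{2} + o + \frac{3 o^{2}}{2}\right) = - \frac{13}{2} + o + \frac{3 o^{2}}{2}$)
$Q{\left(8 \right)} + T{\left(-16 \right)} 338 = \left(-1\right) 8 + \left(- \frac{13}{2} - 16 + \frac{3 \left(-16\right)^{2}}{2}\right) 338 = -8 + \left(- \frac{13}{2} - 16 + \frac{3}{2} \cdot 256\right) 338 = -8 + \left(- \frac{13}{2} - 16 + 384\right) 338 = -8 + \frac{723}{2} \cdot 338 = -8 + 122187 = 122179$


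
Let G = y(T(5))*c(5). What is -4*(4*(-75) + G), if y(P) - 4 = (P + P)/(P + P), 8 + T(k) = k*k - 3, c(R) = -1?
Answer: 1220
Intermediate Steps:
T(k) = -11 + k² (T(k) = -8 + (k*k - 3) = -8 + (k² - 3) = -8 + (-3 + k²) = -11 + k²)
y(P) = 5 (y(P) = 4 + (P + P)/(P + P) = 4 + (2*P)/((2*P)) = 4 + (2*P)*(1/(2*P)) = 4 + 1 = 5)
G = -5 (G = 5*(-1) = -5)
-4*(4*(-75) + G) = -4*(4*(-75) - 5) = -4*(-300 - 5) = -4*(-305) = 1220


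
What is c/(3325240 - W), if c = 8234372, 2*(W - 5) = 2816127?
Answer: 16468744/3834343 ≈ 4.2951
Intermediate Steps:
W = 2816137/2 (W = 5 + (1/2)*2816127 = 5 + 2816127/2 = 2816137/2 ≈ 1.4081e+6)
c/(3325240 - W) = 8234372/(3325240 - 1*2816137/2) = 8234372/(3325240 - 2816137/2) = 8234372/(3834343/2) = 8234372*(2/3834343) = 16468744/3834343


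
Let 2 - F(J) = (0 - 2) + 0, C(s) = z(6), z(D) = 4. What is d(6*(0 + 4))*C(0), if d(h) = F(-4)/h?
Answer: 2/3 ≈ 0.66667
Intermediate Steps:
C(s) = 4
F(J) = 4 (F(J) = 2 - ((0 - 2) + 0) = 2 - (-2 + 0) = 2 - 1*(-2) = 2 + 2 = 4)
d(h) = 4/h
d(6*(0 + 4))*C(0) = (4/((6*(0 + 4))))*4 = (4/((6*4)))*4 = (4/24)*4 = (4*(1/24))*4 = (1/6)*4 = 2/3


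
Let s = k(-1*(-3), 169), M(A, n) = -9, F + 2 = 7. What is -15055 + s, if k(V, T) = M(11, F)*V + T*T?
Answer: 13479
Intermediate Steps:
F = 5 (F = -2 + 7 = 5)
k(V, T) = T**2 - 9*V (k(V, T) = -9*V + T*T = -9*V + T**2 = T**2 - 9*V)
s = 28534 (s = 169**2 - (-9)*(-3) = 28561 - 9*3 = 28561 - 27 = 28534)
-15055 + s = -15055 + 28534 = 13479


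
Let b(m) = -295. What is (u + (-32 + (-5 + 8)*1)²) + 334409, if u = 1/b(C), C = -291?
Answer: 98898749/295 ≈ 3.3525e+5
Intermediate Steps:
u = -1/295 (u = 1/(-295) = -1/295 ≈ -0.0033898)
(u + (-32 + (-5 + 8)*1)²) + 334409 = (-1/295 + (-32 + (-5 + 8)*1)²) + 334409 = (-1/295 + (-32 + 3*1)²) + 334409 = (-1/295 + (-32 + 3)²) + 334409 = (-1/295 + (-29)²) + 334409 = (-1/295 + 841) + 334409 = 248094/295 + 334409 = 98898749/295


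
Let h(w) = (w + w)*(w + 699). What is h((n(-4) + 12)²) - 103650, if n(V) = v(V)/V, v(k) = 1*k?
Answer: 189734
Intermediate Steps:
v(k) = k
n(V) = 1 (n(V) = V/V = 1)
h(w) = 2*w*(699 + w) (h(w) = (2*w)*(699 + w) = 2*w*(699 + w))
h((n(-4) + 12)²) - 103650 = 2*(1 + 12)²*(699 + (1 + 12)²) - 103650 = 2*13²*(699 + 13²) - 103650 = 2*169*(699 + 169) - 103650 = 2*169*868 - 103650 = 293384 - 103650 = 189734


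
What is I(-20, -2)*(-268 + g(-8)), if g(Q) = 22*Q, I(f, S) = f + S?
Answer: 9768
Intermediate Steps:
I(f, S) = S + f
I(-20, -2)*(-268 + g(-8)) = (-2 - 20)*(-268 + 22*(-8)) = -22*(-268 - 176) = -22*(-444) = 9768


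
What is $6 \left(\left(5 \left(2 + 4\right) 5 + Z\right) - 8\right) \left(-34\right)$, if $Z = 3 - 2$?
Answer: $-29172$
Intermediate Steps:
$Z = 1$ ($Z = 3 - 2 = 1$)
$6 \left(\left(5 \left(2 + 4\right) 5 + Z\right) - 8\right) \left(-34\right) = 6 \left(\left(5 \left(2 + 4\right) 5 + 1\right) - 8\right) \left(-34\right) = 6 \left(\left(5 \cdot 6 \cdot 5 + 1\right) - 8\right) \left(-34\right) = 6 \left(\left(30 \cdot 5 + 1\right) - 8\right) \left(-34\right) = 6 \left(\left(150 + 1\right) - 8\right) \left(-34\right) = 6 \left(151 - 8\right) \left(-34\right) = 6 \cdot 143 \left(-34\right) = 858 \left(-34\right) = -29172$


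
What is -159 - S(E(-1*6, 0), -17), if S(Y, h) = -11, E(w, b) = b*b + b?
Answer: -148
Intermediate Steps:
E(w, b) = b + b**2 (E(w, b) = b**2 + b = b + b**2)
-159 - S(E(-1*6, 0), -17) = -159 - 1*(-11) = -159 + 11 = -148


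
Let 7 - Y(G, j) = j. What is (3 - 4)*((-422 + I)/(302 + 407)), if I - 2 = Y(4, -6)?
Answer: 407/709 ≈ 0.57405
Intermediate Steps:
Y(G, j) = 7 - j
I = 15 (I = 2 + (7 - 1*(-6)) = 2 + (7 + 6) = 2 + 13 = 15)
(3 - 4)*((-422 + I)/(302 + 407)) = (3 - 4)*((-422 + 15)/(302 + 407)) = -(-407)/709 = -1*(-407/709) = 407/709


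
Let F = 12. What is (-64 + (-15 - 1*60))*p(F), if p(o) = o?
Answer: -1668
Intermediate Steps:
(-64 + (-15 - 1*60))*p(F) = (-64 + (-15 - 1*60))*12 = (-64 + (-15 - 60))*12 = (-64 - 75)*12 = -139*12 = -1668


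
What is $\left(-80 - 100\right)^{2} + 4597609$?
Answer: $4630009$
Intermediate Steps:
$\left(-80 - 100\right)^{2} + 4597609 = \left(-180\right)^{2} + 4597609 = 32400 + 4597609 = 4630009$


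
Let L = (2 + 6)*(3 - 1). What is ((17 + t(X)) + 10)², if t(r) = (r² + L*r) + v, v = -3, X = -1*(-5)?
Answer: 16641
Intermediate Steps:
X = 5
L = 16 (L = 8*2 = 16)
t(r) = -3 + r² + 16*r (t(r) = (r² + 16*r) - 3 = -3 + r² + 16*r)
((17 + t(X)) + 10)² = ((17 + (-3 + 5² + 16*5)) + 10)² = ((17 + (-3 + 25 + 80)) + 10)² = ((17 + 102) + 10)² = (119 + 10)² = 129² = 16641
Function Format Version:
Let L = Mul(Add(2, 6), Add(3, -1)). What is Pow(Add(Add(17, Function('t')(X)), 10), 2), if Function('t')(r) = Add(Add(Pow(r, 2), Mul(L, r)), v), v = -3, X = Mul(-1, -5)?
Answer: 16641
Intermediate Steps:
X = 5
L = 16 (L = Mul(8, 2) = 16)
Function('t')(r) = Add(-3, Pow(r, 2), Mul(16, r)) (Function('t')(r) = Add(Add(Pow(r, 2), Mul(16, r)), -3) = Add(-3, Pow(r, 2), Mul(16, r)))
Pow(Add(Add(17, Function('t')(X)), 10), 2) = Pow(Add(Add(17, Add(-3, Pow(5, 2), Mul(16, 5))), 10), 2) = Pow(Add(Add(17, Add(-3, 25, 80)), 10), 2) = Pow(Add(Add(17, 102), 10), 2) = Pow(Add(119, 10), 2) = Pow(129, 2) = 16641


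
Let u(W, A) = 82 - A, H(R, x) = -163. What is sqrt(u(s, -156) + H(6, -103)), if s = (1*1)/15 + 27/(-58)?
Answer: 5*sqrt(3) ≈ 8.6602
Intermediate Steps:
s = -347/870 (s = 1*(1/15) + 27*(-1/58) = 1/15 - 27/58 = -347/870 ≈ -0.39885)
sqrt(u(s, -156) + H(6, -103)) = sqrt((82 - 1*(-156)) - 163) = sqrt((82 + 156) - 163) = sqrt(238 - 163) = sqrt(75) = 5*sqrt(3)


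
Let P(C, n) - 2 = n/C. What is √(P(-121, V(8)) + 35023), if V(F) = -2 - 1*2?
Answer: √4238029/11 ≈ 187.15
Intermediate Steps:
V(F) = -4 (V(F) = -2 - 2 = -4)
P(C, n) = 2 + n/C
√(P(-121, V(8)) + 35023) = √((2 - 4/(-121)) + 35023) = √((2 - 4*(-1/121)) + 35023) = √((2 + 4/121) + 35023) = √(246/121 + 35023) = √(4238029/121) = √4238029/11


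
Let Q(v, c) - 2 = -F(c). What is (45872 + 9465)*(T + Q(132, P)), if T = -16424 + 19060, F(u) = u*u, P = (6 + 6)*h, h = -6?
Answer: -140888002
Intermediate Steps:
P = -72 (P = (6 + 6)*(-6) = 12*(-6) = -72)
F(u) = u²
Q(v, c) = 2 - c²
T = 2636
(45872 + 9465)*(T + Q(132, P)) = (45872 + 9465)*(2636 + (2 - 1*(-72)²)) = 55337*(2636 + (2 - 1*5184)) = 55337*(2636 + (2 - 5184)) = 55337*(2636 - 5182) = 55337*(-2546) = -140888002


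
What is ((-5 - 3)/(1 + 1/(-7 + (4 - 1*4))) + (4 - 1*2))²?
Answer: 484/9 ≈ 53.778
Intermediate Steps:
((-5 - 3)/(1 + 1/(-7 + (4 - 1*4))) + (4 - 1*2))² = (-8/(1 + 1/(-7 + (4 - 4))) + (4 - 2))² = (-8/(1 + 1/(-7 + 0)) + 2)² = (-8/(1 + 1/(-7)) + 2)² = (-8/(1 - ⅐) + 2)² = (-8/6/7 + 2)² = (-8*7/6 + 2)² = (-28/3 + 2)² = (-22/3)² = 484/9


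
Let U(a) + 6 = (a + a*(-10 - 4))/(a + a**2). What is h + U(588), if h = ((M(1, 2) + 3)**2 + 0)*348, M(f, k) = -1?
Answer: 816341/589 ≈ 1386.0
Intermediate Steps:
U(a) = -6 - 13*a/(a + a**2) (U(a) = -6 + (a + a*(-10 - 4))/(a + a**2) = -6 + (a + a*(-14))/(a + a**2) = -6 + (a - 14*a)/(a + a**2) = -6 + (-13*a)/(a + a**2) = -6 - 13*a/(a + a**2))
h = 1392 (h = ((-1 + 3)**2 + 0)*348 = (2**2 + 0)*348 = (4 + 0)*348 = 4*348 = 1392)
h + U(588) = 1392 + (-19 - 6*588)/(1 + 588) = 1392 + (-19 - 3528)/589 = 1392 + (1/589)*(-3547) = 1392 - 3547/589 = 816341/589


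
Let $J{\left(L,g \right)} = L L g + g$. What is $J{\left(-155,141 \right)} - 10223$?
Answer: $3377443$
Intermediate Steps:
$J{\left(L,g \right)} = g + g L^{2}$ ($J{\left(L,g \right)} = L^{2} g + g = g L^{2} + g = g + g L^{2}$)
$J{\left(-155,141 \right)} - 10223 = 141 \left(1 + \left(-155\right)^{2}\right) - 10223 = 141 \left(1 + 24025\right) - 10223 = 141 \cdot 24026 - 10223 = 3387666 - 10223 = 3377443$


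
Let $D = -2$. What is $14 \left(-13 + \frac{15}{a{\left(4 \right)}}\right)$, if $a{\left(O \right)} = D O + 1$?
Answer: $-212$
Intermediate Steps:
$a{\left(O \right)} = 1 - 2 O$ ($a{\left(O \right)} = - 2 O + 1 = 1 - 2 O$)
$14 \left(-13 + \frac{15}{a{\left(4 \right)}}\right) = 14 \left(-13 + \frac{15}{1 - 8}\right) = 14 \left(-13 + \frac{15}{-7}\right) = 14 \left(-13 + 15 \left(- \frac{1}{7}\right)\right) = 14 \left(-13 - \frac{15}{7}\right) = 14 \left(- \frac{106}{7}\right) = -212$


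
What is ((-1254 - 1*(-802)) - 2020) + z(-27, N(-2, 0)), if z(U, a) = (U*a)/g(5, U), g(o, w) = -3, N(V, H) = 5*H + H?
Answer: -2472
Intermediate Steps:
N(V, H) = 6*H
z(U, a) = -U*a/3 (z(U, a) = (U*a)/(-3) = (U*a)*(-⅓) = -U*a/3)
((-1254 - 1*(-802)) - 2020) + z(-27, N(-2, 0)) = ((-1254 - 1*(-802)) - 2020) - ⅓*(-27)*6*0 = ((-1254 + 802) - 2020) - ⅓*(-27)*0 = (-452 - 2020) + 0 = -2472 + 0 = -2472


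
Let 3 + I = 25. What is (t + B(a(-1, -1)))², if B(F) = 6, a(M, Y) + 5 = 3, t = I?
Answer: 784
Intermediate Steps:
I = 22 (I = -3 + 25 = 22)
t = 22
a(M, Y) = -2 (a(M, Y) = -5 + 3 = -2)
(t + B(a(-1, -1)))² = (22 + 6)² = 28² = 784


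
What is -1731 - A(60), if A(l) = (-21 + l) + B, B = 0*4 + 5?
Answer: -1775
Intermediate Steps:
B = 5 (B = 0 + 5 = 5)
A(l) = -16 + l (A(l) = (-21 + l) + 5 = -16 + l)
-1731 - A(60) = -1731 - (-16 + 60) = -1731 - 1*44 = -1731 - 44 = -1775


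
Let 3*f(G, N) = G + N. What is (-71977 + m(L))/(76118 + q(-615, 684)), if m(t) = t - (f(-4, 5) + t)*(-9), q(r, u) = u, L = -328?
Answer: -37627/38401 ≈ -0.97984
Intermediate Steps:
f(G, N) = G/3 + N/3 (f(G, N) = (G + N)/3 = G/3 + N/3)
m(t) = 3 + 10*t (m(t) = t - (((⅓)*(-4) + (⅓)*5) + t)*(-9) = t - ((-4/3 + 5/3) + t)*(-9) = t - (⅓ + t)*(-9) = t - (-3 - 9*t) = t + (3 + 9*t) = 3 + 10*t)
(-71977 + m(L))/(76118 + q(-615, 684)) = (-71977 + (3 + 10*(-328)))/(76118 + 684) = (-71977 + (3 - 3280))/76802 = (-71977 - 3277)*(1/76802) = -75254*1/76802 = -37627/38401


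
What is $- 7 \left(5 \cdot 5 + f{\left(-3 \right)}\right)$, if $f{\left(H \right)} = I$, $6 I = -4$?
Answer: $- \frac{511}{3} \approx -170.33$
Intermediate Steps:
$I = - \frac{2}{3}$ ($I = \frac{1}{6} \left(-4\right) = - \frac{2}{3} \approx -0.66667$)
$f{\left(H \right)} = - \frac{2}{3}$
$- 7 \left(5 \cdot 5 + f{\left(-3 \right)}\right) = - 7 \left(5 \cdot 5 - \frac{2}{3}\right) = - 7 \left(25 - \frac{2}{3}\right) = \left(-7\right) \frac{73}{3} = - \frac{511}{3}$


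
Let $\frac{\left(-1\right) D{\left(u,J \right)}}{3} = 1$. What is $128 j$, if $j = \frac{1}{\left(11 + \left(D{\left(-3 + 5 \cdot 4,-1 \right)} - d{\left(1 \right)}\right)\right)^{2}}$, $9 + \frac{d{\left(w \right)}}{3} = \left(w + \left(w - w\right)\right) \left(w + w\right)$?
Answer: $\frac{128}{841} \approx 0.1522$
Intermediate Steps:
$D{\left(u,J \right)} = -3$ ($D{\left(u,J \right)} = \left(-3\right) 1 = -3$)
$d{\left(w \right)} = -27 + 6 w^{2}$ ($d{\left(w \right)} = -27 + 3 \left(w + \left(w - w\right)\right) \left(w + w\right) = -27 + 3 \left(w + 0\right) 2 w = -27 + 3 w 2 w = -27 + 3 \cdot 2 w^{2} = -27 + 6 w^{2}$)
$j = \frac{1}{841}$ ($j = \frac{1}{\left(11 - \left(-24 + 6\right)\right)^{2}} = \frac{1}{\left(11 - -18\right)^{2}} = \frac{1}{\left(11 + \left(-3 + 21\right)\right)^{2}} = \frac{1}{\left(11 + 18\right)^{2}} = \frac{1}{29^{2}} = \frac{1}{841} \approx 0.0011891$)
$128 j = 128 \cdot \frac{1}{841} = \frac{128}{841}$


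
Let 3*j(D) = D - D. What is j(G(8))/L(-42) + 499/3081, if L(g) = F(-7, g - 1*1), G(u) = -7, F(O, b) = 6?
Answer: 499/3081 ≈ 0.16196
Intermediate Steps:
j(D) = 0 (j(D) = (D - D)/3 = (⅓)*0 = 0)
L(g) = 6
j(G(8))/L(-42) + 499/3081 = 0/6 + 499/3081 = 0*(⅙) + 499*(1/3081) = 0 + 499/3081 = 499/3081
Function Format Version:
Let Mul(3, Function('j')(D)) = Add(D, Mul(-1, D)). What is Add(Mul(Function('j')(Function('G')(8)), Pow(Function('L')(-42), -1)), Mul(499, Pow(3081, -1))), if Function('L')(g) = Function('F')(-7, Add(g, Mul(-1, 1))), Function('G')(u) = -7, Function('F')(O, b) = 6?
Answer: Rational(499, 3081) ≈ 0.16196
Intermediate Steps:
Function('j')(D) = 0 (Function('j')(D) = Mul(Rational(1, 3), Add(D, Mul(-1, D))) = Mul(Rational(1, 3), 0) = 0)
Function('L')(g) = 6
Add(Mul(Function('j')(Function('G')(8)), Pow(Function('L')(-42), -1)), Mul(499, Pow(3081, -1))) = Add(Mul(0, Pow(6, -1)), Mul(499, Pow(3081, -1))) = Add(Mul(0, Rational(1, 6)), Mul(499, Rational(1, 3081))) = Add(0, Rational(499, 3081)) = Rational(499, 3081)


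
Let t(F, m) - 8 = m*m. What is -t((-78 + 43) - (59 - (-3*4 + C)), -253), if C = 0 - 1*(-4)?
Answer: -64017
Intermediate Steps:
C = 4 (C = 0 + 4 = 4)
t(F, m) = 8 + m² (t(F, m) = 8 + m*m = 8 + m²)
-t((-78 + 43) - (59 - (-3*4 + C)), -253) = -(8 + (-253)²) = -(8 + 64009) = -1*64017 = -64017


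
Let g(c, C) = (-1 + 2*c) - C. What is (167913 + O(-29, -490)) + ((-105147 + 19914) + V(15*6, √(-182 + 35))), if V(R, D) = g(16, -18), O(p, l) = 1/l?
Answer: 40537209/490 ≈ 82729.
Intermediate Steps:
g(c, C) = -1 - C + 2*c
V(R, D) = 49 (V(R, D) = -1 - 1*(-18) + 2*16 = -1 + 18 + 32 = 49)
(167913 + O(-29, -490)) + ((-105147 + 19914) + V(15*6, √(-182 + 35))) = (167913 + 1/(-490)) + ((-105147 + 19914) + 49) = (167913 - 1/490) + (-85233 + 49) = 82277369/490 - 85184 = 40537209/490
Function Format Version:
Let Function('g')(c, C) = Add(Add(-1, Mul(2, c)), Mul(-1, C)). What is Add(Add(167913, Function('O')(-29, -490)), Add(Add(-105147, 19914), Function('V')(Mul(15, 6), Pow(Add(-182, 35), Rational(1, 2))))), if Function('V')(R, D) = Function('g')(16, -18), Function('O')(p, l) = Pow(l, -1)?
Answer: Rational(40537209, 490) ≈ 82729.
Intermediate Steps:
Function('g')(c, C) = Add(-1, Mul(-1, C), Mul(2, c))
Function('V')(R, D) = 49 (Function('V')(R, D) = Add(-1, Mul(-1, -18), Mul(2, 16)) = Add(-1, 18, 32) = 49)
Add(Add(167913, Function('O')(-29, -490)), Add(Add(-105147, 19914), Function('V')(Mul(15, 6), Pow(Add(-182, 35), Rational(1, 2))))) = Add(Add(167913, Pow(-490, -1)), Add(Add(-105147, 19914), 49)) = Add(Add(167913, Rational(-1, 490)), Add(-85233, 49)) = Add(Rational(82277369, 490), -85184) = Rational(40537209, 490)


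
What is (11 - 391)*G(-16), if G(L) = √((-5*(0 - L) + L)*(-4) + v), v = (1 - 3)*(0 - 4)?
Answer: -5320*√2 ≈ -7523.6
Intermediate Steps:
v = 8 (v = -2*(-4) = 8)
G(L) = √(8 - 24*L) (G(L) = √((-5*(0 - L) + L)*(-4) + 8) = √((-(-5)*L + L)*(-4) + 8) = √((5*L + L)*(-4) + 8) = √((6*L)*(-4) + 8) = √(-24*L + 8) = √(8 - 24*L))
(11 - 391)*G(-16) = (11 - 391)*(2*√(2 - 6*(-16))) = -760*√(2 + 96) = -760*√98 = -760*7*√2 = -5320*√2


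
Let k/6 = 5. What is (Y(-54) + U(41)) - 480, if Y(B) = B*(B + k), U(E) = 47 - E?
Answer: 822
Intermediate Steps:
k = 30 (k = 6*5 = 30)
Y(B) = B*(30 + B) (Y(B) = B*(B + 30) = B*(30 + B))
(Y(-54) + U(41)) - 480 = (-54*(30 - 54) + (47 - 1*41)) - 480 = (-54*(-24) + (47 - 41)) - 480 = (1296 + 6) - 480 = 1302 - 480 = 822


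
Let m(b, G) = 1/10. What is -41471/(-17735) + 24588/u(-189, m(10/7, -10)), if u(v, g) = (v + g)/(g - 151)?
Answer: 658105222339/33501415 ≈ 19644.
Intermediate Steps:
m(b, G) = ⅒
u(v, g) = (g + v)/(-151 + g)
-41471/(-17735) + 24588/u(-189, m(10/7, -10)) = -41471/(-17735) + 24588/(((⅒ - 189)/(-151 + ⅒))) = -41471*(-1/17735) + 24588/((-1889/10/(-1509/10))) = 41471/17735 + 24588/((-10/1509*(-1889/10))) = 41471/17735 + 24588/(1889/1509) = 41471/17735 + 24588*(1509/1889) = 41471/17735 + 37103292/1889 = 658105222339/33501415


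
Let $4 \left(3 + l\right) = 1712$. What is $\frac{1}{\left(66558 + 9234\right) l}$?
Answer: $\frac{1}{32211600} \approx 3.1045 \cdot 10^{-8}$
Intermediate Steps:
$l = 425$ ($l = -3 + \frac{1}{4} \cdot 1712 = -3 + 428 = 425$)
$\frac{1}{\left(66558 + 9234\right) l} = \frac{1}{\left(66558 + 9234\right) 425} = \frac{1}{75792} \cdot \frac{1}{425} = \frac{1}{32211600}$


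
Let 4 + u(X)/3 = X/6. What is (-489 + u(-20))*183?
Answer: -93513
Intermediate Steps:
u(X) = -12 + X/2 (u(X) = -12 + 3*(X/6) = -12 + X/2)
(-489 + u(-20))*183 = (-489 + (-12 + (½)*(-20)))*183 = (-489 + (-12 - 10))*183 = (-489 - 22)*183 = -511*183 = -93513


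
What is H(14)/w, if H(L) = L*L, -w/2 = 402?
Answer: -49/201 ≈ -0.24378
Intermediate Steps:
w = -804 (w = -2*402 = -804)
H(L) = L**2
H(14)/w = 14**2/(-804) = 196*(-1/804) = -49/201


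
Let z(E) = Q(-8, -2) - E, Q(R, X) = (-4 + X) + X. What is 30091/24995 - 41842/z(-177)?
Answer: -1040755411/4224155 ≈ -246.38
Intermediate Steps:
Q(R, X) = -4 + 2*X
z(E) = -8 - E (z(E) = (-4 + 2*(-2)) - E = (-4 - 4) - E = -8 - E)
30091/24995 - 41842/z(-177) = 30091/24995 - 41842/(-8 - 1*(-177)) = 30091*(1/24995) - 41842/(-8 + 177) = 30091/24995 - 41842/169 = -1040755411/4224155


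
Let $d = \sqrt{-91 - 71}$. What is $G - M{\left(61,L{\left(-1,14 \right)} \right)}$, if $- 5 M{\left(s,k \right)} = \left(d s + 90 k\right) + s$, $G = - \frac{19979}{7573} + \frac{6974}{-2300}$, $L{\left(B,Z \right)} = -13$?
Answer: $- \frac{1981028011}{8708950} + \frac{549 i \sqrt{2}}{5} \approx -227.47 + 155.28 i$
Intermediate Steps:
$d = 9 i \sqrt{2}$ ($d = \sqrt{-162} = 9 i \sqrt{2} \approx 12.728 i$)
$G = - \frac{49382901}{8708950}$ ($G = \left(-19979\right) \frac{1}{7573} + 6974 \left(- \frac{1}{2300}\right) = - \frac{19979}{7573} - \frac{3487}{1150} = - \frac{49382901}{8708950} \approx -5.6704$)
$M{\left(s,k \right)} = - 18 k - \frac{s}{5} - \frac{9 i s \sqrt{2}}{5}$ ($M{\left(s,k \right)} = - \frac{\left(9 i \sqrt{2} s + 90 k\right) + s}{5} = - \frac{\left(9 i s \sqrt{2} + 90 k\right) + s}{5} = - \frac{\left(90 k + 9 i s \sqrt{2}\right) + s}{5} = - \frac{s + 90 k + 9 i s \sqrt{2}}{5} = - 18 k - \frac{s}{5} - \frac{9 i s \sqrt{2}}{5}$)
$G - M{\left(61,L{\left(-1,14 \right)} \right)} = - \frac{49382901}{8708950} - \left(\left(-18\right) \left(-13\right) - \frac{61}{5} - \frac{9}{5} i 61 \sqrt{2}\right) = - \frac{49382901}{8708950} - \left(234 - \frac{61}{5} - \frac{549 i \sqrt{2}}{5}\right) = - \frac{49382901}{8708950} - \left(\frac{1109}{5} - \frac{549 i \sqrt{2}}{5}\right) = - \frac{1981028011}{8708950} + \frac{549 i \sqrt{2}}{5}$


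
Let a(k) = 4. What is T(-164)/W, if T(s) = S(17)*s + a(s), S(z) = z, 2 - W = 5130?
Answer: 348/641 ≈ 0.54290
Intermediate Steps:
W = -5128 (W = 2 - 1*5130 = 2 - 5130 = -5128)
T(s) = 4 + 17*s (T(s) = 17*s + 4 = 4 + 17*s)
T(-164)/W = (4 + 17*(-164))/(-5128) = (4 - 2788)*(-1/5128) = -2784*(-1/5128) = 348/641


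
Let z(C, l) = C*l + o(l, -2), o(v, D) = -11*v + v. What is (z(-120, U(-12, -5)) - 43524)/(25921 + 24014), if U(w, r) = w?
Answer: -13988/16645 ≈ -0.84037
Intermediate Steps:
o(v, D) = -10*v
z(C, l) = -10*l + C*l (z(C, l) = C*l - 10*l = -10*l + C*l)
(z(-120, U(-12, -5)) - 43524)/(25921 + 24014) = (-12*(-10 - 120) - 43524)/(25921 + 24014) = (-12*(-130) - 43524)/49935 = (1560 - 43524)*(1/49935) = -41964*1/49935 = -13988/16645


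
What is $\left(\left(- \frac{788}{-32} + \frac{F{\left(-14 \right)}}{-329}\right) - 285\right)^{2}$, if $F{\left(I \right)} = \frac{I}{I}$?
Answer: $\frac{469656649225}{6927424} \approx 67797.0$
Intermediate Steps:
$F{\left(I \right)} = 1$
$\left(\left(- \frac{788}{-32} + \frac{F{\left(-14 \right)}}{-329}\right) - 285\right)^{2} = \left(\left(- \frac{788}{-32} + 1 \frac{1}{-329}\right) - 285\right)^{2} = \left(\left(\left(-788\right) \left(- \frac{1}{32}\right) + 1 \left(- \frac{1}{329}\right)\right) - 285\right)^{2} = \left(\left(\frac{197}{8} - \frac{1}{329}\right) - 285\right)^{2} = \left(\frac{64805}{2632} - 285\right)^{2} = \left(- \frac{685315}{2632}\right)^{2} = \frac{469656649225}{6927424}$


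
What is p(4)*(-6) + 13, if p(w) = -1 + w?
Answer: -5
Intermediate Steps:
p(4)*(-6) + 13 = (-1 + 4)*(-6) + 13 = 3*(-6) + 13 = -18 + 13 = -5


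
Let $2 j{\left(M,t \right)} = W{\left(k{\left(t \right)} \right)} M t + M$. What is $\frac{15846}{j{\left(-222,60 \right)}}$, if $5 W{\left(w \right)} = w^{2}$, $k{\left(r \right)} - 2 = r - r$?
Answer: $- \frac{5282}{1813} \approx -2.9134$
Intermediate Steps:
$k{\left(r \right)} = 2$ ($k{\left(r \right)} = 2 + \left(r - r\right) = 2 + 0 = 2$)
$W{\left(w \right)} = \frac{w^{2}}{5}$
$j{\left(M,t \right)} = \frac{M}{2} + \frac{2 M t}{5}$ ($j{\left(M,t \right)} = \frac{\frac{2^{2}}{5} M t + M}{2} = \frac{\frac{1}{5} \cdot 4 M t + M}{2} = \frac{\frac{4 M}{5} t + M}{2} = \frac{\frac{4 M t}{5} + M}{2} = \frac{M + \frac{4 M t}{5}}{2} = \frac{M}{2} + \frac{2 M t}{5}$)
$\frac{15846}{j{\left(-222,60 \right)}} = \frac{15846}{\frac{1}{10} \left(-222\right) \left(5 + 4 \cdot 60\right)} = \frac{15846}{\frac{1}{10} \left(-222\right) \left(5 + 240\right)} = \frac{15846}{\frac{1}{10} \left(-222\right) 245} = \frac{15846}{-5439} = 15846 \left(- \frac{1}{5439}\right) = - \frac{5282}{1813}$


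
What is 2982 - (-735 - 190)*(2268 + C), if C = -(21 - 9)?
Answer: 2089782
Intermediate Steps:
C = -12 (C = -1*12 = -12)
2982 - (-735 - 190)*(2268 + C) = 2982 - (-735 - 190)*(2268 - 12) = 2982 - (-925)*2256 = 2982 - 1*(-2086800) = 2982 + 2086800 = 2089782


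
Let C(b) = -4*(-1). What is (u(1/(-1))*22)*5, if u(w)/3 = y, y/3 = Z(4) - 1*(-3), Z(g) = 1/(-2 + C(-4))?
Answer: 3465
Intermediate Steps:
C(b) = 4
Z(g) = ½ (Z(g) = 1/(-2 + 4) = 1/2 = ½)
y = 21/2 (y = 3*(½ - 1*(-3)) = 3*(½ + 3) = 3*(7/2) = 21/2 ≈ 10.500)
u(w) = 63/2 (u(w) = 3*(21/2) = 63/2)
(u(1/(-1))*22)*5 = ((63/2)*22)*5 = 693*5 = 3465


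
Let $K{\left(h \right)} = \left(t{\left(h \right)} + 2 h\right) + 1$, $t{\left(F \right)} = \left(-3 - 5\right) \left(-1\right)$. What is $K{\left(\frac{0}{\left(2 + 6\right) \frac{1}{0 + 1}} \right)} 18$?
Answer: $162$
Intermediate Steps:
$t{\left(F \right)} = 8$ ($t{\left(F \right)} = \left(-8\right) \left(-1\right) = 8$)
$K{\left(h \right)} = 9 + 2 h$ ($K{\left(h \right)} = \left(8 + 2 h\right) + 1 = 9 + 2 h$)
$K{\left(\frac{0}{\left(2 + 6\right) \frac{1}{0 + 1}} \right)} 18 = \left(9 + 2 \frac{0}{\left(2 + 6\right) \frac{1}{0 + 1}}\right) 18 = \left(9 + 2 \frac{0}{8 \cdot 1^{-1}}\right) 18 = \left(9 + 2 \frac{0}{8 \cdot 1}\right) 18 = \left(9 + 2 \cdot \frac{0}{8}\right) 18 = \left(9 + 2 \cdot 0 \cdot \frac{1}{8}\right) 18 = \left(9 + 2 \cdot 0\right) 18 = \left(9 + 0\right) 18 = 9 \cdot 18 = 162$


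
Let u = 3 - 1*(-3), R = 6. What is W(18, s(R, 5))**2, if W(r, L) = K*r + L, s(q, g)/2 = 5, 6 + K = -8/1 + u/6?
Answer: 50176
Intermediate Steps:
u = 6 (u = 3 + 3 = 6)
K = -13 (K = -6 + (-8/1 + 6/6) = -6 + (-8*1 + 6*(1/6)) = -6 + (-8 + 1) = -6 - 7 = -13)
s(q, g) = 10 (s(q, g) = 2*5 = 10)
W(r, L) = L - 13*r (W(r, L) = -13*r + L = L - 13*r)
W(18, s(R, 5))**2 = (10 - 13*18)**2 = (10 - 234)**2 = (-224)**2 = 50176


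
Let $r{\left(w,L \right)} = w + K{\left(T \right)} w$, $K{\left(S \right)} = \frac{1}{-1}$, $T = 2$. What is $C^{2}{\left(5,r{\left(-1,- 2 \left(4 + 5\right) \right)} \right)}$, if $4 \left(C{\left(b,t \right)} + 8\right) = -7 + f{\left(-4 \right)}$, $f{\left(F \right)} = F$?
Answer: $\frac{1849}{16} \approx 115.56$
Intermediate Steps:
$K{\left(S \right)} = -1$
$r{\left(w,L \right)} = 0$ ($r{\left(w,L \right)} = w - w = 0$)
$C{\left(b,t \right)} = - \frac{43}{4}$ ($C{\left(b,t \right)} = -8 + \frac{-7 - 4}{4} = -8 + \frac{1}{4} \left(-11\right) = -8 - \frac{11}{4} = - \frac{43}{4}$)
$C^{2}{\left(5,r{\left(-1,- 2 \left(4 + 5\right) \right)} \right)} = \left(- \frac{43}{4}\right)^{2} = \frac{1849}{16}$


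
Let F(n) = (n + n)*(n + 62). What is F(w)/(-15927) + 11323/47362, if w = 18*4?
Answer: -244518577/251444858 ≈ -0.97245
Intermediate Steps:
w = 72
F(n) = 2*n*(62 + n) (F(n) = (2*n)*(62 + n) = 2*n*(62 + n))
F(w)/(-15927) + 11323/47362 = (2*72*(62 + 72))/(-15927) + 11323/47362 = (2*72*134)*(-1/15927) + 11323*(1/47362) = 19296*(-1/15927) + 11323/47362 = -6432/5309 + 11323/47362 = -244518577/251444858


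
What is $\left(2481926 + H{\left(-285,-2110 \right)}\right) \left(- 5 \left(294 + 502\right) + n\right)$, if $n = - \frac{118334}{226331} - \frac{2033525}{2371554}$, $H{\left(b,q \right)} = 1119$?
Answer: $- \frac{5306342934984912457895}{536756188374} \approx -9.8859 \cdot 10^{9}$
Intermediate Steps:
$n = - \frac{740885217811}{536756188374}$ ($n = \left(-118334\right) \frac{1}{226331} - \frac{2033525}{2371554} = - \frac{118334}{226331} - \frac{2033525}{2371554} = - \frac{740885217811}{536756188374} \approx -1.3803$)
$\left(2481926 + H{\left(-285,-2110 \right)}\right) \left(- 5 \left(294 + 502\right) + n\right) = \left(2481926 + 1119\right) \left(- 5 \left(294 + 502\right) - \frac{740885217811}{536756188374}\right) = 2483045 \left(\left(-5\right) 796 - \frac{740885217811}{536756188374}\right) = 2483045 \left(-3980 - \frac{740885217811}{536756188374}\right) = 2483045 \left(- \frac{2137030514946331}{536756188374}\right) = - \frac{5306342934984912457895}{536756188374}$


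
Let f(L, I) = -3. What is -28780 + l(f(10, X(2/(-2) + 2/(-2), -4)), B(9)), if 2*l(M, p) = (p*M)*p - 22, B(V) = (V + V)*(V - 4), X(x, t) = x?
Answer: -40941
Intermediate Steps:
B(V) = 2*V*(-4 + V) (B(V) = (2*V)*(-4 + V) = 2*V*(-4 + V))
l(M, p) = -11 + M*p**2/2 (l(M, p) = ((p*M)*p - 22)/2 = ((M*p)*p - 22)/2 = (M*p**2 - 22)/2 = (-22 + M*p**2)/2 = -11 + M*p**2/2)
-28780 + l(f(10, X(2/(-2) + 2/(-2), -4)), B(9)) = -28780 + (-11 + (1/2)*(-3)*(2*9*(-4 + 9))**2) = -28780 + (-11 + (1/2)*(-3)*(2*9*5)**2) = -28780 + (-11 + (1/2)*(-3)*90**2) = -28780 + (-11 + (1/2)*(-3)*8100) = -28780 + (-11 - 12150) = -28780 - 12161 = -40941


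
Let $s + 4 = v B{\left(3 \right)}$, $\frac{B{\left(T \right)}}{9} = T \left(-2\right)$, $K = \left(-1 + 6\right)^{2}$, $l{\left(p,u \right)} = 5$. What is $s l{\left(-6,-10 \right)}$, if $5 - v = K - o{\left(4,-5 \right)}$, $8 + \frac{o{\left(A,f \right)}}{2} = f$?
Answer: $12400$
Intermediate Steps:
$o{\left(A,f \right)} = -16 + 2 f$
$K = 25$ ($K = 5^{2} = 25$)
$B{\left(T \right)} = - 18 T$ ($B{\left(T \right)} = 9 T \left(-2\right) = 9 \left(- 2 T\right) = - 18 T$)
$v = -46$ ($v = 5 - \left(25 - \left(-16 + 2 \left(-5\right)\right)\right) = 5 - \left(25 - \left(-16 - 10\right)\right) = 5 - \left(25 - -26\right) = 5 - \left(25 + 26\right) = 5 - 51 = -46$)
$s = 2480$ ($s = -4 - 46 \left(\left(-18\right) 3\right) = -4 - -2484 = -4 + 2484 = 2480$)
$s l{\left(-6,-10 \right)} = 2480 \cdot 5 = 12400$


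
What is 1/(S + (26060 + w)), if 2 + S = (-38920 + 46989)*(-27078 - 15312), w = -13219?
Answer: -1/342032071 ≈ -2.9237e-9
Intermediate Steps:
S = -342044912 (S = -2 + (-38920 + 46989)*(-27078 - 15312) = -2 + 8069*(-42390) = -2 - 342044910 = -342044912)
1/(S + (26060 + w)) = 1/(-342044912 + (26060 - 13219)) = 1/(-342044912 + 12841) = 1/(-342032071) = -1/342032071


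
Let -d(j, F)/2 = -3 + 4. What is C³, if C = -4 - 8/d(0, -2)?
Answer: 0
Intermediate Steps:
d(j, F) = -2 (d(j, F) = -2*(-3 + 4) = -2*1 = -2)
C = 0 (C = -4 - 8/(-2) = -4 - 8*(-1)/2 = -4 - 1*(-4) = -4 + 4 = 0)
C³ = 0³ = 0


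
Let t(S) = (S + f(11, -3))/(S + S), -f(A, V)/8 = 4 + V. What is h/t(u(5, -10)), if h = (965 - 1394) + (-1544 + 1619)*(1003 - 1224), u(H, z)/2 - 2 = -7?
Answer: -56680/3 ≈ -18893.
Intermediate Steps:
u(H, z) = -10 (u(H, z) = 4 + 2*(-7) = 4 - 14 = -10)
f(A, V) = -32 - 8*V (f(A, V) = -8*(4 + V) = -32 - 8*V)
t(S) = (-8 + S)/(2*S) (t(S) = (S + (-32 - 8*(-3)))/(S + S) = (S + (-32 + 24))/((2*S)) = (S - 8)*(1/(2*S)) = (-8 + S)*(1/(2*S)) = (-8 + S)/(2*S))
h = -17004 (h = -429 + 75*(-221) = -429 - 16575 = -17004)
h/t(u(5, -10)) = -17004*(-20/(-8 - 10)) = -17004/((½)*(-⅒)*(-18)) = -17004/9/10 = -17004*10/9 = -56680/3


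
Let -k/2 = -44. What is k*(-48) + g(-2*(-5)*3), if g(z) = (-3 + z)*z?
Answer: -3414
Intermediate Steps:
k = 88 (k = -2*(-44) = 88)
g(z) = z*(-3 + z)
k*(-48) + g(-2*(-5)*3) = 88*(-48) + (-2*(-5)*3)*(-3 - 2*(-5)*3) = -4224 + (10*3)*(-3 + 10*3) = -4224 + 30*(-3 + 30) = -4224 + 30*27 = -4224 + 810 = -3414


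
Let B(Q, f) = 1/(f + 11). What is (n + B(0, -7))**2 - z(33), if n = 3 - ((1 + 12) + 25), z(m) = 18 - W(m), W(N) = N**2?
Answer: 36457/16 ≈ 2278.6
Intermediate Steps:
B(Q, f) = 1/(11 + f)
z(m) = 18 - m**2
n = -35 (n = 3 - (13 + 25) = 3 - 1*38 = 3 - 38 = -35)
(n + B(0, -7))**2 - z(33) = (-35 + 1/(11 - 7))**2 - (18 - 1*33**2) = (-35 + 1/4)**2 - (18 - 1*1089) = (-35 + 1/4)**2 - (18 - 1089) = (-139/4)**2 - 1*(-1071) = 19321/16 + 1071 = 36457/16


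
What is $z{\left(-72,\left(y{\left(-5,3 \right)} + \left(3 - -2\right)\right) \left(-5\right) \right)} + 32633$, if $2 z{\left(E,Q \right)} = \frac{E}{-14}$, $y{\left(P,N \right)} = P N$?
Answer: $\frac{228449}{7} \approx 32636.0$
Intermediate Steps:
$y{\left(P,N \right)} = N P$
$z{\left(E,Q \right)} = - \frac{E}{28}$ ($z{\left(E,Q \right)} = \frac{E \frac{1}{-14}}{2} = \frac{E \left(- \frac{1}{14}\right)}{2} = \frac{\left(- \frac{1}{14}\right) E}{2} = - \frac{E}{28}$)
$z{\left(-72,\left(y{\left(-5,3 \right)} + \left(3 - -2\right)\right) \left(-5\right) \right)} + 32633 = \left(- \frac{1}{28}\right) \left(-72\right) + 32633 = \frac{18}{7} + 32633 = \frac{228449}{7}$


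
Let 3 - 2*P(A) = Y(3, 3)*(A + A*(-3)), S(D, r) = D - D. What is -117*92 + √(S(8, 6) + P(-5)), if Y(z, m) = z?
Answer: -10764 + 3*I*√6/2 ≈ -10764.0 + 3.6742*I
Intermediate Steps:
S(D, r) = 0
P(A) = 3/2 + 3*A (P(A) = 3/2 - 3*(A + A*(-3))/2 = 3/2 - 3*(A - 3*A)/2 = 3/2 - 3*(-2*A)/2 = 3/2 - (-3)*A = 3/2 + 3*A)
-117*92 + √(S(8, 6) + P(-5)) = -117*92 + √(0 + (3/2 + 3*(-5))) = -10764 + √(0 + (3/2 - 15)) = -10764 + √(0 - 27/2) = -10764 + √(-27/2) = -10764 + 3*I*√6/2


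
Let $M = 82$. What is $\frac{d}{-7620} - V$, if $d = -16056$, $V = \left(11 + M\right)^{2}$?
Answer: $- \frac{5490777}{635} \approx -8646.9$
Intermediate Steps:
$V = 8649$ ($V = \left(11 + 82\right)^{2} = 93^{2} = 8649$)
$\frac{d}{-7620} - V = - \frac{16056}{-7620} - 8649 = \left(-16056\right) \left(- \frac{1}{7620}\right) - 8649 = \frac{1338}{635} - 8649 = - \frac{5490777}{635}$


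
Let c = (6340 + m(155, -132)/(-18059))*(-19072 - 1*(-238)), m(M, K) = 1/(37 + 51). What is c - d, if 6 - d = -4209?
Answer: -94884118758483/794596 ≈ -1.1941e+8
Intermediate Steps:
m(M, K) = 1/88
d = 4215 (d = 6 - 1*(-4209) = 6 + 4209 = 4215)
c = -94880769536343/794596 (c = (6340 + (1/88)/(-18059))*(-19072 - 1*(-238)) = (6340 + (1/88)*(-1/18059))*(-19072 + 238) = (6340 - 1/1589192)*(-18834) = (10075477279/1589192)*(-18834) = -94880769536343/794596 ≈ -1.1941e+8)
c - d = -94880769536343/794596 - 1*4215 = -94880769536343/794596 - 4215 = -94884118758483/794596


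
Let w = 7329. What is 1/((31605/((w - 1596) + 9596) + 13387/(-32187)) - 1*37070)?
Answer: -493394523/18289322906798 ≈ -2.6977e-5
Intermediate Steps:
1/((31605/((w - 1596) + 9596) + 13387/(-32187)) - 1*37070) = 1/((31605/((7329 - 1596) + 9596) + 13387/(-32187)) - 1*37070) = 1/((31605/(5733 + 9596) + 13387*(-1/32187)) - 37070) = 1/((31605/15329 - 13387/32187) - 37070) = 1/(812060812/493394523 - 37070) = 1/(-18289322906798/493394523) = -493394523/18289322906798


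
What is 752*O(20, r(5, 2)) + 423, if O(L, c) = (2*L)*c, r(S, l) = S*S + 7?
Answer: 962983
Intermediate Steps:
r(S, l) = 7 + S**2 (r(S, l) = S**2 + 7 = 7 + S**2)
O(L, c) = 2*L*c
752*O(20, r(5, 2)) + 423 = 752*(2*20*(7 + 5**2)) + 423 = 752*(2*20*(7 + 25)) + 423 = 752*(2*20*32) + 423 = 752*1280 + 423 = 962560 + 423 = 962983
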